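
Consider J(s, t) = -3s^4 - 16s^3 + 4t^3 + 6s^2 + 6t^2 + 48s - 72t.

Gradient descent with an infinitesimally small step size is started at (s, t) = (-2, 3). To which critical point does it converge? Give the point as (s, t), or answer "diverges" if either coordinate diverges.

J is separable, so gradient descent decouples: s follows -∂J/∂s, t follows -∂J/∂t.
∂J/∂s = -12(s - 1)(s + 1)(s + 4); at s=-2 this is -72, so s increases.
∂J/∂t = 12(t - 2)(t + 3); at t=3 this is 72, so t decreases.
s converges to its nearest critical value -1 (a local min of the s-part); t converges to 2. The iterate converges to (-1, 2).

(-1, 2)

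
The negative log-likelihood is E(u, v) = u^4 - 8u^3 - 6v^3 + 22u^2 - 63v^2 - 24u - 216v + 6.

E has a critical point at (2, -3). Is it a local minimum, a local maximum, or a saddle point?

The mixed partial ∂²E/∂u∂v is 0, so the Hessian at any point is diag(E_uu, E_vv) = diag(4(3u^2 - 12u + 11), -18(2v + 7)).
At (2, -3): H = diag(-4, -18).
Both eigenvalues are negative, so H is negative definite: a local maximum.

local maximum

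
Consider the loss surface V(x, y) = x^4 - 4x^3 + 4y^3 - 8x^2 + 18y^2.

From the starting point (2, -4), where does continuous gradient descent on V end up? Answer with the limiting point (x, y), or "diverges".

V is separable, so gradient descent decouples: x follows -∂V/∂x, y follows -∂V/∂y.
∂V/∂x = 4x(x - 4)(x + 1); at x=2 this is -48, so x increases.
∂V/∂y = 12y(y + 3); at y=-4 this is 48, so y decreases.
The y-coordinate has no critical point in that direction and runs off to infinity.

diverges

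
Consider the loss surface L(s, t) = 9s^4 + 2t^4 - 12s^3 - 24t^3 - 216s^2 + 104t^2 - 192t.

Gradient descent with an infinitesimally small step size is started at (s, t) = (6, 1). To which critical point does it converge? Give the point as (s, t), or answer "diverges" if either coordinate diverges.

L is separable, so gradient descent decouples: s follows -∂L/∂s, t follows -∂L/∂t.
∂L/∂s = 36s(s - 4)(s + 3); at s=6 this is 3888, so s decreases.
∂L/∂t = 8(t - 4)(t - 3)(t - 2); at t=1 this is -48, so t increases.
s converges to its nearest critical value 4 (a local min of the s-part); t converges to 2. The iterate converges to (4, 2).

(4, 2)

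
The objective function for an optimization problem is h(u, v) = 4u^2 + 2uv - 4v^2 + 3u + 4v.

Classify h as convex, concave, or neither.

h is quadratic, so its Hessian is the constant matrix H = [[8, 2], [2, -8]].
det(H) = -68, tr(H) = 0.
det(H) < 0, so H is indefinite: neither convex nor concave.

neither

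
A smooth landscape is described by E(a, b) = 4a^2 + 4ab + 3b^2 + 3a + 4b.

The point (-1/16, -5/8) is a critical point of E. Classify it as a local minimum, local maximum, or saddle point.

The Hessian of E is constant: H = [[8, 4], [4, 6]].
det(H) = 8·6 − 4² = 32.
det(H) > 0 and tr(H) = 14 > 0, so H is positive definite and the point is a local minimum.

local minimum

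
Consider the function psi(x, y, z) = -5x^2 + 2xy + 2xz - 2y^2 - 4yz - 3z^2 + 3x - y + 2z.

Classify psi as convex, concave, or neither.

psi is quadratic, so its Hessian is the constant matrix H = [[-10, 2, 2], [2, -4, -4], [2, -4, -6]].
Leading principal minors: -10, 36, -72.
Signs alternate −, +, − ⇒ H ≺ 0 ⇒ concave.

concave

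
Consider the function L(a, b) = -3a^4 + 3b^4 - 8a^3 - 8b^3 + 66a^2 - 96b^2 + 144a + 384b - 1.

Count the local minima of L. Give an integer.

L separates as a function of a plus a function of b, so ∇L=0 decouples.
∂L/∂a = -12(a - 3)(a + 1)(a + 4) = 0 at a ∈ {-4, -1, 3}; ∂L/∂b = 12(b - 4)(b - 2)(b + 4) = 0 at b ∈ {-4, 2, 4}.
The Hessian is diagonal: diag(L_aa, L_bb). Second derivatives: L_aa(-4)=-252, L_aa(-1)=144, L_aa(3)=-336; L_bb(-4)=576, L_bb(2)=-144, L_bb(4)=192.
Local minima occur where both diagonal entries positive: (-1, -4), (-1, 4). Count: 2.

2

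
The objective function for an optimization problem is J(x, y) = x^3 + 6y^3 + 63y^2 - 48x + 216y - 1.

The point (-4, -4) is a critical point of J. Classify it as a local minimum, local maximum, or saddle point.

local maximum

The mixed partial ∂²J/∂x∂y is 0, so the Hessian at any point is diag(J_xx, J_yy) = diag(6x, 18(2y + 7)).
At (-4, -4): H = diag(-24, -18).
Both eigenvalues are negative, so H is negative definite: a local maximum.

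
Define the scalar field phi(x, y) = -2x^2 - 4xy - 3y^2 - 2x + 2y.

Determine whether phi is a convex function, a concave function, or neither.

phi is quadratic, so its Hessian is the constant matrix H = [[-4, -4], [-4, -6]].
det(H) = 8, tr(H) = -10.
det(H) > 0 and tr(H) < 0, so H is negative definite everywhere: concave.

concave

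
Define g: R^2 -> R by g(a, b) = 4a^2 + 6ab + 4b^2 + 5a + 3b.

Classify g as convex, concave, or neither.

g is quadratic, so its Hessian is the constant matrix H = [[8, 6], [6, 8]].
det(H) = 28, tr(H) = 16.
det(H) > 0 and tr(H) > 0, so H is positive definite everywhere: convex.

convex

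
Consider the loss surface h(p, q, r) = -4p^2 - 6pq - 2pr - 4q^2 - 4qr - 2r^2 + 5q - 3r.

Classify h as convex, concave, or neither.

h is quadratic, so its Hessian is the constant matrix H = [[-8, -6, -2], [-6, -8, -4], [-2, -4, -4]].
Leading principal minors: -8, 28, -48.
Signs alternate −, +, − ⇒ H ≺ 0 ⇒ concave.

concave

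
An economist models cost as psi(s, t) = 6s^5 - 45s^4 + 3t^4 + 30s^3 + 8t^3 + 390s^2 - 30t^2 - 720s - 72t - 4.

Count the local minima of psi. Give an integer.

psi separates as a function of s plus a function of t, so ∇psi=0 decouples.
∂psi/∂s = 30(s - 4)(s - 3)(s - 1)(s + 2) = 0 at s ∈ {-2, 1, 3, 4}; ∂psi/∂t = 12(t - 2)(t + 1)(t + 3) = 0 at t ∈ {-3, -1, 2}.
The Hessian is diagonal: diag(psi_ss, psi_tt). Second derivatives: psi_ss(-2)=-2700, psi_ss(1)=540, psi_ss(3)=-300, psi_ss(4)=540; psi_tt(-3)=120, psi_tt(-1)=-72, psi_tt(2)=180.
Local minima occur where both diagonal entries positive: (1, -3), (1, 2), (4, -3), (4, 2). Count: 4.

4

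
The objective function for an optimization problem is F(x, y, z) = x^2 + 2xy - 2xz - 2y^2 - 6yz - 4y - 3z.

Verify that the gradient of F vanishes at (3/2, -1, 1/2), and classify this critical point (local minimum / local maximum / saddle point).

saddle point

∇F = (2x + 2y - 2z, 2x - 4y - 6z - 4, -2x - 6y - 3); substituting (3/2, -1, 1/2) gives ∇F = (0, 0, 0), so (3/2, -1, 1/2) is indeed a critical point.
The Hessian is constant: H = [[2, 2, -2], [2, -4, -6], [-2, -6, 0]].
Leading principal minors: Δ₁ = 2, Δ₂ = -12, Δ₃ = -8.
The minors fit neither the all-positive nor the alternating-sign pattern, so H is indefinite: a saddle point.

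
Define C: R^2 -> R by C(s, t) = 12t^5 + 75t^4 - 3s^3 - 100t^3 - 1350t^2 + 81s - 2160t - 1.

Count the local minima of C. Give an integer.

2

C separates as a function of s plus a function of t, so ∇C=0 decouples.
∂C/∂s = -9(s - 3)(s + 3) = 0 at s ∈ {-3, 3}; ∂C/∂t = 60(t - 3)(t + 1)(t + 3)(t + 4) = 0 at t ∈ {-4, -3, -1, 3}.
The Hessian is diagonal: diag(C_ss, C_tt). Second derivatives: C_ss(-3)=54, C_ss(3)=-54; C_tt(-4)=-1260, C_tt(-3)=720, C_tt(-1)=-1440, C_tt(3)=10080.
Local minima occur where both diagonal entries positive: (-3, -3), (-3, 3). Count: 2.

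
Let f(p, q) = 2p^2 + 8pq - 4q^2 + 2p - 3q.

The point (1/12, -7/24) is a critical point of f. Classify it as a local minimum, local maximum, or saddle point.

The Hessian of f is constant: H = [[4, 8], [8, -8]].
det(H) = 4·(-8) − 8² = -96.
Since det(H) < 0, H is indefinite and the critical point is a saddle point.

saddle point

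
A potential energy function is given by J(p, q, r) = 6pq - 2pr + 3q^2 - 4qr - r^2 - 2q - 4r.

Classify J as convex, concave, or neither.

J is quadratic, so its Hessian is the constant matrix H = [[0, 6, -2], [6, 6, -4], [-2, -4, -2]].
Leading principal minors: 0, -36, 144.
Neither pattern holds ⇒ H is indefinite ⇒ neither convex nor concave.

neither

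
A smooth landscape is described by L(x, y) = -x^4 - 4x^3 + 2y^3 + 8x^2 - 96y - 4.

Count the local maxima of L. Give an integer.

2

L separates as a function of x plus a function of y, so ∇L=0 decouples.
∂L/∂x = -4x(x - 1)(x + 4) = 0 at x ∈ {-4, 0, 1}; ∂L/∂y = 6(y - 4)(y + 4) = 0 at y ∈ {-4, 4}.
The Hessian is diagonal: diag(L_xx, L_yy). Second derivatives: L_xx(-4)=-80, L_xx(0)=16, L_xx(1)=-20; L_yy(-4)=-48, L_yy(4)=48.
Local maxima occur where both diagonal entries negative: (-4, -4), (1, -4). Count: 2.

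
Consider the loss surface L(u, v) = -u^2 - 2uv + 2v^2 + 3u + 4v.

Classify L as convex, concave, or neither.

L is quadratic, so its Hessian is the constant matrix H = [[-2, -2], [-2, 4]].
det(H) = -12, tr(H) = 2.
det(H) < 0, so H is indefinite: neither convex nor concave.

neither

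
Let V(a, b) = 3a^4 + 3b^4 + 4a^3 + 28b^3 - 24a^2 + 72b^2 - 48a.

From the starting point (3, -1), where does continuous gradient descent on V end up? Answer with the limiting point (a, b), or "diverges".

(2, 0)

V is separable, so gradient descent decouples: a follows -∂V/∂a, b follows -∂V/∂b.
∂V/∂a = 12(a - 2)(a + 1)(a + 2); at a=3 this is 240, so a decreases.
∂V/∂b = 12b(b + 3)(b + 4); at b=-1 this is -72, so b increases.
a converges to its nearest critical value 2 (a local min of the a-part); b converges to 0. The iterate converges to (2, 0).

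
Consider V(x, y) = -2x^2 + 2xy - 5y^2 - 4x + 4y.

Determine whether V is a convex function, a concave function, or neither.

V is quadratic, so its Hessian is the constant matrix H = [[-4, 2], [2, -10]].
det(H) = 36, tr(H) = -14.
det(H) > 0 and tr(H) < 0, so H is negative definite everywhere: concave.

concave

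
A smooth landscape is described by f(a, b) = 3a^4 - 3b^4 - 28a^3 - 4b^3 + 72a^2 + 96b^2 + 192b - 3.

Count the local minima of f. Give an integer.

2

f separates as a function of a plus a function of b, so ∇f=0 decouples.
∂f/∂a = 12a(a - 4)(a - 3) = 0 at a ∈ {0, 3, 4}; ∂f/∂b = -12(b - 4)(b + 1)(b + 4) = 0 at b ∈ {-4, -1, 4}.
The Hessian is diagonal: diag(f_aa, f_bb). Second derivatives: f_aa(0)=144, f_aa(3)=-36, f_aa(4)=48; f_bb(-4)=-288, f_bb(-1)=180, f_bb(4)=-480.
Local minima occur where both diagonal entries positive: (0, -1), (4, -1). Count: 2.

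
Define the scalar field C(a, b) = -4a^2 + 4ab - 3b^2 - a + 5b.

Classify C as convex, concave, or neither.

C is quadratic, so its Hessian is the constant matrix H = [[-8, 4], [4, -6]].
det(H) = 32, tr(H) = -14.
det(H) > 0 and tr(H) < 0, so H is negative definite everywhere: concave.

concave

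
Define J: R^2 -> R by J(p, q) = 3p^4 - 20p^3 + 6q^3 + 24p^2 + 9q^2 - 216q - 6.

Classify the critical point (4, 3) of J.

local minimum

The mixed partial ∂²J/∂p∂q is 0, so the Hessian at any point is diag(J_pp, J_qq) = diag(12(3p^2 - 10p + 4), 18(2q + 1)).
At (4, 3): H = diag(144, 126).
Both eigenvalues are positive, so H is positive definite: a local minimum.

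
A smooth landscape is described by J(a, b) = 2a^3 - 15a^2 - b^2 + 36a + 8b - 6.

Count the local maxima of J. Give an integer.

1

J separates as a function of a plus a function of b, so ∇J=0 decouples.
∂J/∂a = 6(a - 3)(a - 2) = 0 at a ∈ {2, 3}; ∂J/∂b = -2(b - 4) = 0 at b ∈ {4}.
The Hessian is diagonal: diag(J_aa, J_bb). Second derivatives: J_aa(2)=-6, J_aa(3)=6; J_bb(4)=-2.
Local maxima occur where both diagonal entries negative: (2, 4). Count: 1.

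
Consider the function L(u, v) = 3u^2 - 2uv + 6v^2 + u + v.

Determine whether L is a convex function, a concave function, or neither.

L is quadratic, so its Hessian is the constant matrix H = [[6, -2], [-2, 12]].
det(H) = 68, tr(H) = 18.
det(H) > 0 and tr(H) > 0, so H is positive definite everywhere: convex.

convex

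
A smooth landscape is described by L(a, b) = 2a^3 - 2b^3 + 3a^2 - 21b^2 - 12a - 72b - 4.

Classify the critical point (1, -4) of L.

local minimum

The mixed partial ∂²L/∂a∂b is 0, so the Hessian at any point is diag(L_aa, L_bb) = diag(6(2a + 1), -6(2b + 7)).
At (1, -4): H = diag(18, 6).
Both eigenvalues are positive, so H is positive definite: a local minimum.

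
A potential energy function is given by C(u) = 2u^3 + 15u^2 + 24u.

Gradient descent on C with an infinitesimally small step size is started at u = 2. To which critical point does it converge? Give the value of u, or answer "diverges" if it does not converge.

C'(u) = 6(u + 1)(u + 4), so C'(2) = 108.
Gradient descent moves in the -C' direction, i.e. u is decreasing.
The nearest critical point in that direction is u = -1, where C'' = 18 > 0 (a local minimum). The iterate converges there.

-1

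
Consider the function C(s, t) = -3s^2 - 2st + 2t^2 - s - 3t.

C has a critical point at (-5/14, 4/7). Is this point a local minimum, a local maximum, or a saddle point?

saddle point

The Hessian of C is constant: H = [[-6, -2], [-2, 4]].
det(H) = (-6)·4 − (-2)² = -28.
Since det(H) < 0, H is indefinite and the critical point is a saddle point.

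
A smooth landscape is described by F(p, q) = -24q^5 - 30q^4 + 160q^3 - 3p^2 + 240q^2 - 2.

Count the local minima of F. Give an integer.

0

F separates as a function of p plus a function of q, so ∇F=0 decouples.
∂F/∂p = -6p = 0 at p ∈ {0}; ∂F/∂q = -120q(q - 2)(q + 1)(q + 2) = 0 at q ∈ {-2, -1, 0, 2}.
The Hessian is diagonal: diag(F_pp, F_qq). Second derivatives: F_pp(0)=-6; F_qq(-2)=960, F_qq(-1)=-360, F_qq(0)=480, F_qq(2)=-2880.
Local minima occur where both diagonal entries positive: none. Count: 0.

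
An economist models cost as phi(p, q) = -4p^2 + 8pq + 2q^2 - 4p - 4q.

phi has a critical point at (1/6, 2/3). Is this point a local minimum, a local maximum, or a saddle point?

saddle point

The Hessian of phi is constant: H = [[-8, 8], [8, 4]].
det(H) = (-8)·4 − 8² = -96.
Since det(H) < 0, H is indefinite and the critical point is a saddle point.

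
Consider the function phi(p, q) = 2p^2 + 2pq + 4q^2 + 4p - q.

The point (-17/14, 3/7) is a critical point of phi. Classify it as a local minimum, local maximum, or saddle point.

The Hessian of phi is constant: H = [[4, 2], [2, 8]].
det(H) = 4·8 − 2² = 28.
det(H) > 0 and tr(H) = 12 > 0, so H is positive definite and the point is a local minimum.

local minimum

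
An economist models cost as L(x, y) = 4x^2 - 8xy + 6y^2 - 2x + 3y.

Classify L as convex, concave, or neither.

convex

L is quadratic, so its Hessian is the constant matrix H = [[8, -8], [-8, 12]].
det(H) = 32, tr(H) = 20.
det(H) > 0 and tr(H) > 0, so H is positive definite everywhere: convex.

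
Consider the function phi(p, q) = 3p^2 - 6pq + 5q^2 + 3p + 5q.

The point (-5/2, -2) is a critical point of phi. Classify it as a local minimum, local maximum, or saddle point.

local minimum

The Hessian of phi is constant: H = [[6, -6], [-6, 10]].
det(H) = 6·10 − (-6)² = 24.
det(H) > 0 and tr(H) = 16 > 0, so H is positive definite and the point is a local minimum.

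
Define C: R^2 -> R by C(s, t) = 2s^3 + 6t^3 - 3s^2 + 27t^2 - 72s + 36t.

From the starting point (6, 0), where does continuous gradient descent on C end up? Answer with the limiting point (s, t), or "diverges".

(4, -1)

C is separable, so gradient descent decouples: s follows -∂C/∂s, t follows -∂C/∂t.
∂C/∂s = 6(s - 4)(s + 3); at s=6 this is 108, so s decreases.
∂C/∂t = 18(t + 1)(t + 2); at t=0 this is 36, so t decreases.
s converges to its nearest critical value 4 (a local min of the s-part); t converges to -1. The iterate converges to (4, -1).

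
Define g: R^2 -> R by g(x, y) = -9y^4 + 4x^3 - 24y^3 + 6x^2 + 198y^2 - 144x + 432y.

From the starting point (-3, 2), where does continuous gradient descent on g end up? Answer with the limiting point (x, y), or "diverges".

(3, -1)

g is separable, so gradient descent decouples: x follows -∂g/∂x, y follows -∂g/∂y.
∂g/∂x = 12(x - 3)(x + 4); at x=-3 this is -72, so x increases.
∂g/∂y = -36(y - 3)(y + 1)(y + 4); at y=2 this is 648, so y decreases.
x converges to its nearest critical value 3 (a local min of the x-part); y converges to -1. The iterate converges to (3, -1).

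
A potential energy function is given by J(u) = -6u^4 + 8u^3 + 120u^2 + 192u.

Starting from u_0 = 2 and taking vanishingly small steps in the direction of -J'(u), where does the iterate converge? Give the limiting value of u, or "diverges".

-1

J'(u) = -24(u - 4)(u + 1)(u + 2), so J'(2) = 576.
Gradient descent moves in the -J' direction, i.e. u is decreasing.
The nearest critical point in that direction is u = -1, where J'' = 120 > 0 (a local minimum). The iterate converges there.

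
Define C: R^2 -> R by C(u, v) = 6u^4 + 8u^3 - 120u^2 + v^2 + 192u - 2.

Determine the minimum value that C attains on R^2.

-1666

C(u,v) separates as P(u) + Q(v) − 2, so its minimum is min P + min Q − 2.
P'(u) = 24(u - 2)(u - 1)(u + 4) vanishes at u ∈ {-4, 1, 2}; Q'(v) = 2v vanishes at v ∈ {0}.
Local minima of P (where P''>0): P(-4)=-1664, P(2)=64. Local minima of Q: Q(0)=0.
So the global minimum of C is P(-4) + Q(0) − 2 = -1664 + 0 − 2 = -1666, attained at (-4, 0).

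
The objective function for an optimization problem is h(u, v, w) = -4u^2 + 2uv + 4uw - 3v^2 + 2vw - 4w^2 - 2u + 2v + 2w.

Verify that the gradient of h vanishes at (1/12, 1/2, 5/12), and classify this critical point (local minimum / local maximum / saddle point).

local maximum

∇h = (-8u + 2v + 4w - 2, 2u - 6v + 2w + 2, 4u + 2v - 8w + 2); substituting (1/12, 1/2, 5/12) gives ∇h = (0, 0, 0), so (1/12, 1/2, 5/12) is indeed a critical point.
The Hessian is constant: H = [[-8, 2, 4], [2, -6, 2], [4, 2, -8]].
Leading principal minors: Δ₁ = -8, Δ₂ = 44, Δ₃ = -192.
The minors alternate sign starting negative (−, +, −), so H is negative definite: a local maximum.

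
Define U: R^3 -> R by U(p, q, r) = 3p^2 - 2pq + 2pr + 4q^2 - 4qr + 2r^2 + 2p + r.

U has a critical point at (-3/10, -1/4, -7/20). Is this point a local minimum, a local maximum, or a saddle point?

The Hessian is constant: H = [[6, -2, 2], [-2, 8, -4], [2, -4, 4]].
Leading principal minors: Δ₁ = 6, Δ₂ = 44, Δ₃ = 80.
All leading minors are positive, so H is positive definite: a local minimum.

local minimum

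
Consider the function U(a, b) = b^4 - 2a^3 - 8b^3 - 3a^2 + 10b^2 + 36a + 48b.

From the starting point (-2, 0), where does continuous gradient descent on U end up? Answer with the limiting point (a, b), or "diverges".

U is separable, so gradient descent decouples: a follows -∂U/∂a, b follows -∂U/∂b.
∂U/∂a = -6(a - 2)(a + 3); at a=-2 this is 24, so a decreases.
∂U/∂b = 4(b - 4)(b - 3)(b + 1); at b=0 this is 48, so b decreases.
a converges to its nearest critical value -3 (a local min of the a-part); b converges to -1. The iterate converges to (-3, -1).

(-3, -1)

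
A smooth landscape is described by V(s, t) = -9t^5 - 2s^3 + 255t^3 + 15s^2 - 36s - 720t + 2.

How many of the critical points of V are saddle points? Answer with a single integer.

4

V separates as a function of s plus a function of t, so ∇V=0 decouples.
∂V/∂s = -6(s - 3)(s - 2) = 0 at s ∈ {2, 3}; ∂V/∂t = -45(t - 4)(t - 1)(t + 1)(t + 4) = 0 at t ∈ {-4, -1, 1, 4}.
The Hessian is diagonal: diag(V_ss, V_tt). Second derivatives: V_ss(2)=6, V_ss(3)=-6; V_tt(-4)=5400, V_tt(-1)=-1350, V_tt(1)=1350, V_tt(4)=-5400.
Saddle points occur where the two diagonal entries have opposite signs: (2, -1), (2, 4), (3, -4), (3, 1). Count: 4.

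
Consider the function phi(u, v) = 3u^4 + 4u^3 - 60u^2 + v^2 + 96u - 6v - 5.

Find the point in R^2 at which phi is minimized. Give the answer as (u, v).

(-4, 3)

phi(u,v) separates as P(u) + Q(v) − 5, so its minimum is min P + min Q − 5.
P'(u) = 12(u - 2)(u - 1)(u + 4) vanishes at u ∈ {-4, 1, 2}; Q'(v) = 2v - 6 vanishes at v ∈ {3}.
Local minima of P (where P''>0): P(-4)=-832, P(2)=32. Local minima of Q: Q(3)=-9.
So the global minimum of phi is P(-4) + Q(3) − 5 = -832 − 9 − 5 = -846, attained at (-4, 3).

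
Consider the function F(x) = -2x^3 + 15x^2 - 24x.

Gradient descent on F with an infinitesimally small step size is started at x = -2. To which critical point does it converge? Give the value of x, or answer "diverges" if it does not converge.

1

F'(x) = -6(x - 4)(x - 1), so F'(-2) = -108.
Gradient descent moves in the -F' direction, i.e. x is increasing.
The nearest critical point in that direction is x = 1, where F'' = 18 > 0 (a local minimum). The iterate converges there.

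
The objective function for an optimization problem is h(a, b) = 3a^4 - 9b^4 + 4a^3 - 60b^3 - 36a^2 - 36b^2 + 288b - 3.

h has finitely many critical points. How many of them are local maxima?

2

h separates as a function of a plus a function of b, so ∇h=0 decouples.
∂h/∂a = 12a(a - 2)(a + 3) = 0 at a ∈ {-3, 0, 2}; ∂h/∂b = -36(b - 1)(b + 2)(b + 4) = 0 at b ∈ {-4, -2, 1}.
The Hessian is diagonal: diag(h_aa, h_bb). Second derivatives: h_aa(-3)=180, h_aa(0)=-72, h_aa(2)=120; h_bb(-4)=-360, h_bb(-2)=216, h_bb(1)=-540.
Local maxima occur where both diagonal entries negative: (0, -4), (0, 1). Count: 2.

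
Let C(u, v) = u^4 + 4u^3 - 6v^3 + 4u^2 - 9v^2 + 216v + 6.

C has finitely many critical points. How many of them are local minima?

2

C separates as a function of u plus a function of v, so ∇C=0 decouples.
∂C/∂u = 4u(u + 1)(u + 2) = 0 at u ∈ {-2, -1, 0}; ∂C/∂v = -18(v - 3)(v + 4) = 0 at v ∈ {-4, 3}.
The Hessian is diagonal: diag(C_uu, C_vv). Second derivatives: C_uu(-2)=8, C_uu(-1)=-4, C_uu(0)=8; C_vv(-4)=126, C_vv(3)=-126.
Local minima occur where both diagonal entries positive: (-2, -4), (0, -4). Count: 2.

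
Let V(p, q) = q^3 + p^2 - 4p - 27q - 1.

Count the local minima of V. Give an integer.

1

V separates as a function of p plus a function of q, so ∇V=0 decouples.
∂V/∂p = 2(p - 2) = 0 at p ∈ {2}; ∂V/∂q = 3(q - 3)(q + 3) = 0 at q ∈ {-3, 3}.
The Hessian is diagonal: diag(V_pp, V_qq). Second derivatives: V_pp(2)=2; V_qq(-3)=-18, V_qq(3)=18.
Local minima occur where both diagonal entries positive: (2, 3). Count: 1.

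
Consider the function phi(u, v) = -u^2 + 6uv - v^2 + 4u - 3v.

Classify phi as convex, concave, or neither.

neither

phi is quadratic, so its Hessian is the constant matrix H = [[-2, 6], [6, -2]].
det(H) = -32, tr(H) = -4.
det(H) < 0, so H is indefinite: neither convex nor concave.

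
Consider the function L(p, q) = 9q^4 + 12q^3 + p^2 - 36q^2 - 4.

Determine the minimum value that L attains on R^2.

-100

L(p,q) separates as A(p) + B(q) − 4, so its minimum is min A + min B − 4.
A'(p) = 2p vanishes at p ∈ {0}; B'(q) = 36q(q - 1)(q + 2) vanishes at q ∈ {-2, 0, 1}.
Local minima of A (where A''>0): A(0)=0. Local minima of B: B(-2)=-96, B(1)=-15.
So the global minimum of L is A(0) + B(-2) − 4 = 0 − 96 − 4 = -100, attained at (0, -2).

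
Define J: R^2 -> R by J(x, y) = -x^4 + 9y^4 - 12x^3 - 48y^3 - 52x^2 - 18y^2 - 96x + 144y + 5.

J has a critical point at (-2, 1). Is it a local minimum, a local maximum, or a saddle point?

The mixed partial ∂²J/∂x∂y is 0, so the Hessian at any point is diag(J_xx, J_yy) = diag(-4(3x^2 + 18x + 26), 36(3y^2 - 8y - 1)).
At (-2, 1): H = diag(-8, -216).
Both eigenvalues are negative, so H is negative definite: a local maximum.

local maximum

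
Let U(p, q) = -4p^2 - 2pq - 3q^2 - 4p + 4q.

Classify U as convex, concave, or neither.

concave

U is quadratic, so its Hessian is the constant matrix H = [[-8, -2], [-2, -6]].
det(H) = 44, tr(H) = -14.
det(H) > 0 and tr(H) < 0, so H is negative definite everywhere: concave.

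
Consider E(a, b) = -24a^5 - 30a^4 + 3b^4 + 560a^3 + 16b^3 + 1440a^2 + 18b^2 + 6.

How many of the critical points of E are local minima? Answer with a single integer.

4

E separates as a function of a plus a function of b, so ∇E=0 decouples.
∂E/∂a = -120a(a - 4)(a + 2)(a + 3) = 0 at a ∈ {-3, -2, 0, 4}; ∂E/∂b = 12b(b + 1)(b + 3) = 0 at b ∈ {-3, -1, 0}.
The Hessian is diagonal: diag(E_aa, E_bb). Second derivatives: E_aa(-3)=2520, E_aa(-2)=-1440, E_aa(0)=2880, E_aa(4)=-20160; E_bb(-3)=72, E_bb(-1)=-24, E_bb(0)=36.
Local minima occur where both diagonal entries positive: (-3, -3), (-3, 0), (0, -3), (0, 0). Count: 4.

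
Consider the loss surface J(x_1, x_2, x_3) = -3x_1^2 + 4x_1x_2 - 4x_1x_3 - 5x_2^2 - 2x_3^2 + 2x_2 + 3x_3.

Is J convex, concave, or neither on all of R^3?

J is quadratic, so its Hessian is the constant matrix H = [[-6, 4, -4], [4, -10, 0], [-4, 0, -4]].
Leading principal minors: -6, 44, -16.
Signs alternate −, +, − ⇒ H ≺ 0 ⇒ concave.

concave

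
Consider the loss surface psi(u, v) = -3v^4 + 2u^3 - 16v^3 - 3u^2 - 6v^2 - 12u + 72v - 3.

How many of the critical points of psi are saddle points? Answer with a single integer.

3

psi separates as a function of u plus a function of v, so ∇psi=0 decouples.
∂psi/∂u = 6(u - 2)(u + 1) = 0 at u ∈ {-1, 2}; ∂psi/∂v = -12(v - 1)(v + 2)(v + 3) = 0 at v ∈ {-3, -2, 1}.
The Hessian is diagonal: diag(psi_uu, psi_vv). Second derivatives: psi_uu(-1)=-18, psi_uu(2)=18; psi_vv(-3)=-48, psi_vv(-2)=36, psi_vv(1)=-144.
Saddle points occur where the two diagonal entries have opposite signs: (-1, -2), (2, -3), (2, 1). Count: 3.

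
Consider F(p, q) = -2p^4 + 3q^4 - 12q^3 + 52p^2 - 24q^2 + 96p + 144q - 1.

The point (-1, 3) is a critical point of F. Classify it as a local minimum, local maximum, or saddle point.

local minimum

The mixed partial ∂²F/∂p∂q is 0, so the Hessian at any point is diag(F_pp, F_qq) = diag(8(-3p^2 + 13), 12(3q^2 - 6q - 4)).
At (-1, 3): H = diag(80, 60).
Both eigenvalues are positive, so H is positive definite: a local minimum.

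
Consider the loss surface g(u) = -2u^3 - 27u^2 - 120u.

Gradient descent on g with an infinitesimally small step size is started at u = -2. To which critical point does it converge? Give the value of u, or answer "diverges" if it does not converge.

diverges

g'(u) = -6(u + 4)(u + 5), so g'(-2) = -36.
Gradient descent moves in the -g' direction, i.e. u is increasing.
There is no critical point above u=-2, and g' keeps the same sign, so the iterate runs off to +∞.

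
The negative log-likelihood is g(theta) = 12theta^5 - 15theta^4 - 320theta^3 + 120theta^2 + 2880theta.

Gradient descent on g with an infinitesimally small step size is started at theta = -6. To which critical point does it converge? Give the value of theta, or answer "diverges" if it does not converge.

diverges

g'(theta) = 60(theta - 4)(theta - 2)(theta + 2)(theta + 3), so g'(-6) = 57600.
Gradient descent moves in the -g' direction, i.e. theta is decreasing.
There is no critical point below theta=-6, and g' keeps the same sign, so the iterate runs off to −∞.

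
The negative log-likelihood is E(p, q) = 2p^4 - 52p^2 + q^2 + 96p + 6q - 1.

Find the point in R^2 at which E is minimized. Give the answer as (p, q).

(-4, -3)

E(p,q) separates as A(p) + B(q) − 1, so its minimum is min A + min B − 1.
A'(p) = 8(p - 3)(p - 1)(p + 4) vanishes at p ∈ {-4, 1, 3}; B'(q) = 2q + 6 vanishes at q ∈ {-3}.
Local minima of A (where A''>0): A(-4)=-704, A(3)=-18. Local minima of B: B(-3)=-9.
So the global minimum of E is A(-4) + B(-3) − 1 = -704 − 9 − 1 = -714, attained at (-4, -3).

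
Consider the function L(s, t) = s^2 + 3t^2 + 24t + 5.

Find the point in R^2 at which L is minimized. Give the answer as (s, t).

L(s,t) separates as P(s) + Q(t) + 5, so its minimum is min P + min Q + 5.
P'(s) = 2s vanishes at s ∈ {0}; Q'(t) = 6(t + 4) vanishes at t ∈ {-4}.
Local minima of P (where P''>0): P(0)=0. Local minima of Q: Q(-4)=-48.
So the global minimum of L is P(0) + Q(-4) + 5 = 0 − 48 + 5 = -43, attained at (0, -4).

(0, -4)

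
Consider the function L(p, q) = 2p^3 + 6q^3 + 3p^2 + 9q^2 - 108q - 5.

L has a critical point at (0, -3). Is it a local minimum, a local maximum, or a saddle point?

saddle point

The mixed partial ∂²L/∂p∂q is 0, so the Hessian at any point is diag(L_pp, L_qq) = diag(6(2p + 1), 18(2q + 1)).
At (0, -3): H = diag(6, -90).
The eigenvalues have opposite signs, so H is indefinite: a saddle point.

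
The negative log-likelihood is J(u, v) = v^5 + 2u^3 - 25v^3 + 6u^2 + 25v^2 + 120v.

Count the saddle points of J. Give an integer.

4

J separates as a function of u plus a function of v, so ∇J=0 decouples.
∂J/∂u = 6u(u + 2) = 0 at u ∈ {-2, 0}; ∂J/∂v = 5(v - 3)(v - 2)(v + 1)(v + 4) = 0 at v ∈ {-4, -1, 2, 3}.
The Hessian is diagonal: diag(J_uu, J_vv). Second derivatives: J_uu(-2)=-12, J_uu(0)=12; J_vv(-4)=-630, J_vv(-1)=180, J_vv(2)=-90, J_vv(3)=140.
Saddle points occur where the two diagonal entries have opposite signs: (-2, -1), (-2, 3), (0, -4), (0, 2). Count: 4.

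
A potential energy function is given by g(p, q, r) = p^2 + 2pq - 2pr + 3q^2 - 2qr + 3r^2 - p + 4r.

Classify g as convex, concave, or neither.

convex

g is quadratic, so its Hessian is the constant matrix H = [[2, 2, -2], [2, 6, -2], [-2, -2, 6]].
Leading principal minors: 2, 8, 32.
All positive ⇒ H ≻ 0 ⇒ convex.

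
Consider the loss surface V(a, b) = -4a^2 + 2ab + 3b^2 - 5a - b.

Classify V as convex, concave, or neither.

neither

V is quadratic, so its Hessian is the constant matrix H = [[-8, 2], [2, 6]].
det(H) = -52, tr(H) = -2.
det(H) < 0, so H is indefinite: neither convex nor concave.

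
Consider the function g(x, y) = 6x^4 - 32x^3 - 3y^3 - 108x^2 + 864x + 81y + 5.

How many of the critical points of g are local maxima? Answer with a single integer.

1

g separates as a function of x plus a function of y, so ∇g=0 decouples.
∂g/∂x = 24(x - 4)(x - 3)(x + 3) = 0 at x ∈ {-3, 3, 4}; ∂g/∂y = -9(y - 3)(y + 3) = 0 at y ∈ {-3, 3}.
The Hessian is diagonal: diag(g_xx, g_yy). Second derivatives: g_xx(-3)=1008, g_xx(3)=-144, g_xx(4)=168; g_yy(-3)=54, g_yy(3)=-54.
Local maxima occur where both diagonal entries negative: (3, 3). Count: 1.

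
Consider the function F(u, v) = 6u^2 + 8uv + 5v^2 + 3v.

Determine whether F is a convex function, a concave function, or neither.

F is quadratic, so its Hessian is the constant matrix H = [[12, 8], [8, 10]].
det(H) = 56, tr(H) = 22.
det(H) > 0 and tr(H) > 0, so H is positive definite everywhere: convex.

convex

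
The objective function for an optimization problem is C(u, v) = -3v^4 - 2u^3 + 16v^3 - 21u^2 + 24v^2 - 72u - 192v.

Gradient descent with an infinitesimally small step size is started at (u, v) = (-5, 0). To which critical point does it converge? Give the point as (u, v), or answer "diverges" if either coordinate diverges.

(-4, 2)

C is separable, so gradient descent decouples: u follows -∂C/∂u, v follows -∂C/∂v.
∂C/∂u = -6(u + 3)(u + 4); at u=-5 this is -12, so u increases.
∂C/∂v = -12(v - 4)(v - 2)(v + 2); at v=0 this is -192, so v increases.
u converges to its nearest critical value -4 (a local min of the u-part); v converges to 2. The iterate converges to (-4, 2).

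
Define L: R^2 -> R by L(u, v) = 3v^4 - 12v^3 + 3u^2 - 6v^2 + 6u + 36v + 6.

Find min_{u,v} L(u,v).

L(u,v) separates as P(u) + Q(v) + 6, so its minimum is min P + min Q + 6.
P'(u) = 6u + 6 vanishes at u ∈ {-1}; Q'(v) = 12(v - 3)(v - 1)(v + 1) vanishes at v ∈ {-1, 1, 3}.
Local minima of P (where P''>0): P(-1)=-3. Local minima of Q: Q(-1)=-27, Q(3)=-27.
So the global minimum of L is P(-1) + Q(-1) + 6 = -3 − 27 + 6 = -24, attained at (-1, -1).

-24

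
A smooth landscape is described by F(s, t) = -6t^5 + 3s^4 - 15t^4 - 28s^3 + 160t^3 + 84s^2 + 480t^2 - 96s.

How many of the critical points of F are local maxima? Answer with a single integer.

F separates as a function of s plus a function of t, so ∇F=0 decouples.
∂F/∂s = 12(s - 4)(s - 2)(s - 1) = 0 at s ∈ {1, 2, 4}; ∂F/∂t = -30t(t - 4)(t + 2)(t + 4) = 0 at t ∈ {-4, -2, 0, 4}.
The Hessian is diagonal: diag(F_ss, F_tt). Second derivatives: F_ss(1)=36, F_ss(2)=-24, F_ss(4)=72; F_tt(-4)=1920, F_tt(-2)=-720, F_tt(0)=960, F_tt(4)=-5760.
Local maxima occur where both diagonal entries negative: (2, -2), (2, 4). Count: 2.

2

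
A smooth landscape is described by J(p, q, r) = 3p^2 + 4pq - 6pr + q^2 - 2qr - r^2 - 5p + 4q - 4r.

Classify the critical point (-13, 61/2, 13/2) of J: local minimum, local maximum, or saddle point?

saddle point

The Hessian is constant: H = [[6, 4, -6], [4, 2, -2], [-6, -2, -2]].
Leading principal minors: Δ₁ = 6, Δ₂ = -4, Δ₃ = 8.
The minors fit neither the all-positive nor the alternating-sign pattern, so H is indefinite: a saddle point.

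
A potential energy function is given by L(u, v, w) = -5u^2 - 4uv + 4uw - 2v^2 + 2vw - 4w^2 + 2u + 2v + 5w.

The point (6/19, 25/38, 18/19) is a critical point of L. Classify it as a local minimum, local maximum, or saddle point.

The Hessian is constant: H = [[-10, -4, 4], [-4, -4, 2], [4, 2, -8]].
Leading principal minors: Δ₁ = -10, Δ₂ = 24, Δ₃ = -152.
The minors alternate sign starting negative (−, +, −), so H is negative definite: a local maximum.

local maximum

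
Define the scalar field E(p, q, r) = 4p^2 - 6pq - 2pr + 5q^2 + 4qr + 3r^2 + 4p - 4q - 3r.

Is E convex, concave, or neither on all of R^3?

convex

E is quadratic, so its Hessian is the constant matrix H = [[8, -6, -2], [-6, 10, 4], [-2, 4, 6]].
Leading principal minors: 8, 44, 192.
All positive ⇒ H ≻ 0 ⇒ convex.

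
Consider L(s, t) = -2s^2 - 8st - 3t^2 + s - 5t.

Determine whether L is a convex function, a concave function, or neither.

L is quadratic, so its Hessian is the constant matrix H = [[-4, -8], [-8, -6]].
det(H) = -40, tr(H) = -10.
det(H) < 0, so H is indefinite: neither convex nor concave.

neither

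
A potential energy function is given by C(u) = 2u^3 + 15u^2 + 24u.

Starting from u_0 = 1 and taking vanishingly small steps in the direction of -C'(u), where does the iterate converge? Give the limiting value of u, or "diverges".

C'(u) = 6(u + 1)(u + 4), so C'(1) = 60.
Gradient descent moves in the -C' direction, i.e. u is decreasing.
The nearest critical point in that direction is u = -1, where C'' = 18 > 0 (a local minimum). The iterate converges there.

-1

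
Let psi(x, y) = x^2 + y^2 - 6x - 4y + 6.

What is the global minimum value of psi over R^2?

-7

psi(x,y) separates as P(x) + Q(y) + 6, so its minimum is min P + min Q + 6.
P'(x) = 2x - 6 vanishes at x ∈ {3}; Q'(y) = 2y - 4 vanishes at y ∈ {2}.
Local minima of P (where P''>0): P(3)=-9. Local minima of Q: Q(2)=-4.
So the global minimum of psi is P(3) + Q(2) + 6 = -9 − 4 + 6 = -7, attained at (3, 2).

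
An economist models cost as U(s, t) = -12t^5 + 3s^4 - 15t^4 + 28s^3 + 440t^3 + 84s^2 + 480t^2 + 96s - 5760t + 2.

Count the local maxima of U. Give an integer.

2

U separates as a function of s plus a function of t, so ∇U=0 decouples.
∂U/∂s = 12(s + 1)(s + 2)(s + 4) = 0 at s ∈ {-4, -2, -1}; ∂U/∂t = -60(t - 4)(t - 2)(t + 3)(t + 4) = 0 at t ∈ {-4, -3, 2, 4}.
The Hessian is diagonal: diag(U_ss, U_tt). Second derivatives: U_ss(-4)=72, U_ss(-2)=-24, U_ss(-1)=36; U_tt(-4)=2880, U_tt(-3)=-2100, U_tt(2)=3600, U_tt(4)=-6720.
Local maxima occur where both diagonal entries negative: (-2, -3), (-2, 4). Count: 2.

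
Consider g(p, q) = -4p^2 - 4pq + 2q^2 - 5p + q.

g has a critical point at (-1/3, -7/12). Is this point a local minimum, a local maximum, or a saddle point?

The Hessian of g is constant: H = [[-8, -4], [-4, 4]].
det(H) = (-8)·4 − (-4)² = -48.
Since det(H) < 0, H is indefinite and the critical point is a saddle point.

saddle point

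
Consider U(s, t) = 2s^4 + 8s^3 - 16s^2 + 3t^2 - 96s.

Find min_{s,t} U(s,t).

-160

U(s,t) separates as P(s) + Q(t), so its minimum is min P + min Q.
P'(s) = 8(s - 2)(s + 2)(s + 3) vanishes at s ∈ {-3, -2, 2}; Q'(t) = 6t vanishes at t ∈ {0}.
Local minima of P (where P''>0): P(-3)=90, P(2)=-160. Local minima of Q: Q(0)=0.
So the global minimum of U is P(2) + Q(0) = -160 + 0 = -160, attained at (2, 0).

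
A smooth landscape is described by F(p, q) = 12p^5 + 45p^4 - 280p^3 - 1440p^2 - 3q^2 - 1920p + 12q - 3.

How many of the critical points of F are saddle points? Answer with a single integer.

F separates as a function of p plus a function of q, so ∇F=0 decouples.
∂F/∂p = 60(p - 4)(p + 1)(p + 2)(p + 4) = 0 at p ∈ {-4, -2, -1, 4}; ∂F/∂q = -6(q - 2) = 0 at q ∈ {2}.
The Hessian is diagonal: diag(F_pp, F_qq). Second derivatives: F_pp(-4)=-2880, F_pp(-2)=720, F_pp(-1)=-900, F_pp(4)=14400; F_qq(2)=-6.
Saddle points occur where the two diagonal entries have opposite signs: (-2, 2), (4, 2). Count: 2.

2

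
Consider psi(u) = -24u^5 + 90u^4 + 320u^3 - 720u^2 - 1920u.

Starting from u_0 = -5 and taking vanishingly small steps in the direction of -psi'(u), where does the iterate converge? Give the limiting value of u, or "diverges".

-2

psi'(u) = -120(u - 4)(u - 2)(u + 1)(u + 2), so psi'(-5) = -90720.
Gradient descent moves in the -psi' direction, i.e. u is increasing.
The nearest critical point in that direction is u = -2, where psi'' = 2880 > 0 (a local minimum). The iterate converges there.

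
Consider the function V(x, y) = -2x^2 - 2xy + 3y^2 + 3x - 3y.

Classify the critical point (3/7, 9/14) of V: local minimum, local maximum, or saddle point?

The Hessian of V is constant: H = [[-4, -2], [-2, 6]].
det(H) = (-4)·6 − (-2)² = -28.
Since det(H) < 0, H is indefinite and the critical point is a saddle point.

saddle point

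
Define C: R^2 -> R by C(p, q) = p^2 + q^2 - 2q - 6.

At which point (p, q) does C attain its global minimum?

C(p,q) separates as A(p) + B(q) − 6, so its minimum is min A + min B − 6.
A'(p) = 2p vanishes at p ∈ {0}; B'(q) = 2q - 2 vanishes at q ∈ {1}.
Local minima of A (where A''>0): A(0)=0. Local minima of B: B(1)=-1.
So the global minimum of C is A(0) + B(1) − 6 = 0 − 1 − 6 = -7, attained at (0, 1).

(0, 1)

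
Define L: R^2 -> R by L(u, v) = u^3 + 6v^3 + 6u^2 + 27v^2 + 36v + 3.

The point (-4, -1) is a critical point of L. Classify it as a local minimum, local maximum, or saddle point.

The mixed partial ∂²L/∂u∂v is 0, so the Hessian at any point is diag(L_uu, L_vv) = diag(6(u + 2), 18(2v + 3)).
At (-4, -1): H = diag(-12, 18).
The eigenvalues have opposite signs, so H is indefinite: a saddle point.

saddle point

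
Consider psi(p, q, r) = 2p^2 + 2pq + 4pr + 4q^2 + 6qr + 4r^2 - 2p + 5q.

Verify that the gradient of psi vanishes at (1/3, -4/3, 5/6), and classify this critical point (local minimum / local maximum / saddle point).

local minimum

∇psi = (4p + 2q + 4r - 2, 2p + 8q + 6r + 5, 4p + 6q + 8r); substituting (1/3, -4/3, 5/6) gives ∇psi = (0, 0, 0), so (1/3, -4/3, 5/6) is indeed a critical point.
The Hessian is constant: H = [[4, 2, 4], [2, 8, 6], [4, 6, 8]].
Leading principal minors: Δ₁ = 4, Δ₂ = 28, Δ₃ = 48.
All leading minors are positive, so H is positive definite: a local minimum.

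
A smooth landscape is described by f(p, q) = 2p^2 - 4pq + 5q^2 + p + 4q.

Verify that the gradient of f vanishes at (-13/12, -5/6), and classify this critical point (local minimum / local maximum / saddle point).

∇f = (4p - 4q + 1, -4p + 10q + 4); substituting (-13/12, -5/6) gives ∇f = (0, 0), so (-13/12, -5/6) is indeed a critical point.
The Hessian of f is constant: H = [[4, -4], [-4, 10]].
det(H) = 4·10 − (-4)² = 24.
det(H) > 0 and tr(H) = 14 > 0, so H is positive definite and the point is a local minimum.

local minimum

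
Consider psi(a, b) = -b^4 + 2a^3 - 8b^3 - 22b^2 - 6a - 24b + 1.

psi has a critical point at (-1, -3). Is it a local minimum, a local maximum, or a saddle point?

The mixed partial ∂²psi/∂a∂b is 0, so the Hessian at any point is diag(psi_aa, psi_bb) = diag(12a, -4(3b^2 + 12b + 11)).
At (-1, -3): H = diag(-12, -8).
Both eigenvalues are negative, so H is negative definite: a local maximum.

local maximum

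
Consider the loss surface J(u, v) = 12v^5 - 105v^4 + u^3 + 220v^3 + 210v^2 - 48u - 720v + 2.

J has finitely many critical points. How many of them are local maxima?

J separates as a function of u plus a function of v, so ∇J=0 decouples.
∂J/∂u = 3(u - 4)(u + 4) = 0 at u ∈ {-4, 4}; ∂J/∂v = 60(v - 4)(v - 3)(v - 1)(v + 1) = 0 at v ∈ {-1, 1, 3, 4}.
The Hessian is diagonal: diag(J_uu, J_vv). Second derivatives: J_uu(-4)=-24, J_uu(4)=24; J_vv(-1)=-2400, J_vv(1)=720, J_vv(3)=-480, J_vv(4)=900.
Local maxima occur where both diagonal entries negative: (-4, -1), (-4, 3). Count: 2.

2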